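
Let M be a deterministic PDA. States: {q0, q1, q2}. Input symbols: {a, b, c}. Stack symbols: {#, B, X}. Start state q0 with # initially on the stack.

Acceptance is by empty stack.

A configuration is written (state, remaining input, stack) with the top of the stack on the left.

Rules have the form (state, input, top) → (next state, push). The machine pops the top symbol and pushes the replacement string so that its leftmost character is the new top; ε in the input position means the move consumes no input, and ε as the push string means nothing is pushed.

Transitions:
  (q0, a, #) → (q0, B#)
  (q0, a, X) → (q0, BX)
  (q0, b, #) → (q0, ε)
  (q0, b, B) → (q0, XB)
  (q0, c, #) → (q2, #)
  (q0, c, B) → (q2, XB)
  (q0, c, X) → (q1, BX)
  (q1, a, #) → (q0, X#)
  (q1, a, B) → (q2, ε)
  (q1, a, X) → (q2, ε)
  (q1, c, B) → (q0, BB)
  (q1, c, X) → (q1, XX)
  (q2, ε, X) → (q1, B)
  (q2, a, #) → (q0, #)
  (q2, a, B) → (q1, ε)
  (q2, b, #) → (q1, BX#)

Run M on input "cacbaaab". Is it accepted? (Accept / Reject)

Accept

(q0, cacbaaab, #) ⊢ (q2, acbaaab, #) ⊢ (q0, cbaaab, #) ⊢ (q2, baaab, #) ⊢ (q1, aaab, BX#) ⊢ (q2, aab, X#) ⊢ (q1, aab, B#) ⊢ (q2, ab, #) ⊢ (q0, b, #) ⊢ (q0, ε, ε)
All input consumed and the stack is empty.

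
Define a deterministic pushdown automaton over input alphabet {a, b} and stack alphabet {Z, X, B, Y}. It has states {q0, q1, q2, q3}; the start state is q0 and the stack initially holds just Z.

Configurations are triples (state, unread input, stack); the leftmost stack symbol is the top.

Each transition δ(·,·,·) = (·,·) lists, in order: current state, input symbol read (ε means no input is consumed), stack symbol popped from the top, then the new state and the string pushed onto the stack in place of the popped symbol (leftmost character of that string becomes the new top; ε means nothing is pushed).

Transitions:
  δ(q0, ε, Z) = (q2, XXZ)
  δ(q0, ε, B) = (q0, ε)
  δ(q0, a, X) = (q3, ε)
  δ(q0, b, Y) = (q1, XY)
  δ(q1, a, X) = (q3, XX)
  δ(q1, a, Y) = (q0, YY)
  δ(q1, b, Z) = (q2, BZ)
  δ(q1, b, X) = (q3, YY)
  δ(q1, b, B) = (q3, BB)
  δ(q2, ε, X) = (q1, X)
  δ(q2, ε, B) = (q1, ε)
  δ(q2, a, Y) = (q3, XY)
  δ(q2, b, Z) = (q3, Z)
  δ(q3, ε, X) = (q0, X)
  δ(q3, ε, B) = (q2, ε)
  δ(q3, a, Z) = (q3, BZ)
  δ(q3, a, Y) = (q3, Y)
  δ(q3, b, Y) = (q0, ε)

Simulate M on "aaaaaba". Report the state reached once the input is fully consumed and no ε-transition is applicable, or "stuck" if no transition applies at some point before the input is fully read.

q2

(q0, aaaaaba, Z)
  ε-move, top Z: go to q2, push XXZ → (q2, aaaaaba, XXZ)
  ε-move, top X: go to q1, push X → (q1, aaaaaba, XXZ)
  read a, top X: go to q3, push XX → (q3, aaaaba, XXXZ)
  ε-move, top X: go to q0, push X → (q0, aaaaba, XXXZ)
  read a, top X: go to q3, push ε → (q3, aaaba, XXZ)
  ε-move, top X: go to q0, push X → (q0, aaaba, XXZ)
  read a, top X: go to q3, push ε → (q3, aaba, XZ)
  ε-move, top X: go to q0, push X → (q0, aaba, XZ)
  read a, top X: go to q3, push ε → (q3, aba, Z)
  read a, top Z: go to q3, push BZ → (q3, ba, BZ)
  ε-move, top B: go to q2, push ε → (q2, ba, Z)
  read b, top Z: go to q3, push Z → (q3, a, Z)
  read a, top Z: go to q3, push BZ → (q3, ε, BZ)
  ε-move, top B: go to q2, push ε → (q2, ε, Z)
All input consumed; M is in state q2.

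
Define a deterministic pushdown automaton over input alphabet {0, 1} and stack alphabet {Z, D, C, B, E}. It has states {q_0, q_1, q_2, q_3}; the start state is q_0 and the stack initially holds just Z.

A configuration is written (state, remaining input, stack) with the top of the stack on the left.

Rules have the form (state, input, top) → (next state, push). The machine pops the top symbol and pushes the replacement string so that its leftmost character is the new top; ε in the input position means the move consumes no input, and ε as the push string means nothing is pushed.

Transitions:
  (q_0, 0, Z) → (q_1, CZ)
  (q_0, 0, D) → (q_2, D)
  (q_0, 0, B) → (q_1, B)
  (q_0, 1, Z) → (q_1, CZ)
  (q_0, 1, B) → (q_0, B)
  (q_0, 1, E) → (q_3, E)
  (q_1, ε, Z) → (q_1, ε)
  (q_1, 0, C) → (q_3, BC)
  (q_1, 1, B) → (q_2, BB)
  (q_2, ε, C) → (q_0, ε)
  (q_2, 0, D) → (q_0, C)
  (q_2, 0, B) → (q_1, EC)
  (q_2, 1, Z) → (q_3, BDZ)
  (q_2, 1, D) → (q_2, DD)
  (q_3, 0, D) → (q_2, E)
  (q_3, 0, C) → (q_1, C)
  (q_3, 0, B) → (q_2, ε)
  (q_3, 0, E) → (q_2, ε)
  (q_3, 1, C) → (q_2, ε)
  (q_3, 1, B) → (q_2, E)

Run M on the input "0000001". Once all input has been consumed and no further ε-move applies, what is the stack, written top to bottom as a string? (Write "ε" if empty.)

CZ

(q_0, 0000001, Z)
  read 0, top Z: go to q_1, push CZ → (q_1, 000001, CZ)
  read 0, top C: go to q_3, push BC → (q_3, 00001, BCZ)
  read 0, top B: go to q_2, push ε → (q_2, 0001, CZ)
  ε-move, top C: go to q_0, push ε → (q_0, 0001, Z)
  read 0, top Z: go to q_1, push CZ → (q_1, 001, CZ)
  read 0, top C: go to q_3, push BC → (q_3, 01, BCZ)
  read 0, top B: go to q_2, push ε → (q_2, 1, CZ)
  ε-move, top C: go to q_0, push ε → (q_0, 1, Z)
  read 1, top Z: go to q_1, push CZ → (q_1, ε, CZ)
All input consumed in state q_1 with stack CZ.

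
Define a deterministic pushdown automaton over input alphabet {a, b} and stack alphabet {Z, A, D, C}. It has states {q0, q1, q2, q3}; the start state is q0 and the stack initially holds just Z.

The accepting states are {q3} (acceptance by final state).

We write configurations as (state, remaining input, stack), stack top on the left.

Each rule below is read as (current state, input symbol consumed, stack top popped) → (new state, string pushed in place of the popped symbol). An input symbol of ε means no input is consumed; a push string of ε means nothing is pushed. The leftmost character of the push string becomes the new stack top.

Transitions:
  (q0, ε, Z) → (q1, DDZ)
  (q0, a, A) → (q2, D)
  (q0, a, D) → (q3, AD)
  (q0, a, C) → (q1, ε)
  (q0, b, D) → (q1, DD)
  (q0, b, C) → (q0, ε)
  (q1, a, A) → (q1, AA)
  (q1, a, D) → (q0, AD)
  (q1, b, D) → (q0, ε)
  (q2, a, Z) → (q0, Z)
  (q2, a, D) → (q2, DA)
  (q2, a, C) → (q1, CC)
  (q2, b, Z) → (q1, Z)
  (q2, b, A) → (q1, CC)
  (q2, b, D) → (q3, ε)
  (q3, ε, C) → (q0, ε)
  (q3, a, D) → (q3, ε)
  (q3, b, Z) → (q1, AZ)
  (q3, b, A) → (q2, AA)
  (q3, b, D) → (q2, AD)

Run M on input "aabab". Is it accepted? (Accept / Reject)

Reject

(q0, aabab, Z)
  ε-move, top Z: go to q1, push DDZ → (q1, aabab, DDZ)
  read a, top D: go to q0, push AD → (q0, abab, ADDZ)
  read a, top A: go to q2, push D → (q2, bab, DDDZ)
  read b, top D: go to q3, push ε → (q3, ab, DDZ)
  read a, top D: go to q3, push ε → (q3, b, DZ)
  read b, top D: go to q2, push AD → (q2, ε, ADZ)
All input consumed; state q2 ∉ F and no further ε-move applies.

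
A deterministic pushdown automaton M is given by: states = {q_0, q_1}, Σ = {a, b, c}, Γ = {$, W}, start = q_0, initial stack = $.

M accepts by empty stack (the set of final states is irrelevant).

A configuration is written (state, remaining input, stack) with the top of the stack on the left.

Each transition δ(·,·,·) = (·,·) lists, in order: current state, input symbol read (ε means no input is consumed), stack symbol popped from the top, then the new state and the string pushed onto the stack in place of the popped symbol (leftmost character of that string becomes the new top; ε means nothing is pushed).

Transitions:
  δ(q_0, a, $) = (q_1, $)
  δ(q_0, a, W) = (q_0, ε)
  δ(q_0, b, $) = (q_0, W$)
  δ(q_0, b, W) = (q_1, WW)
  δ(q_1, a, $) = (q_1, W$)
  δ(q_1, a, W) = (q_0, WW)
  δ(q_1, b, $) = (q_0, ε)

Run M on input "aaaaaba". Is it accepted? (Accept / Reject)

Reject

(q_0, aaaaaba, $) ⊢ (q_1, aaaaba, $) ⊢ (q_1, aaaba, W$) ⊢ (q_0, aaba, WW$) ⊢ (q_0, aba, W$) ⊢ (q_0, ba, $) ⊢ (q_0, a, W$) ⊢ (q_0, ε, $)
All input consumed; stack is $, not empty, and no further ε-move applies.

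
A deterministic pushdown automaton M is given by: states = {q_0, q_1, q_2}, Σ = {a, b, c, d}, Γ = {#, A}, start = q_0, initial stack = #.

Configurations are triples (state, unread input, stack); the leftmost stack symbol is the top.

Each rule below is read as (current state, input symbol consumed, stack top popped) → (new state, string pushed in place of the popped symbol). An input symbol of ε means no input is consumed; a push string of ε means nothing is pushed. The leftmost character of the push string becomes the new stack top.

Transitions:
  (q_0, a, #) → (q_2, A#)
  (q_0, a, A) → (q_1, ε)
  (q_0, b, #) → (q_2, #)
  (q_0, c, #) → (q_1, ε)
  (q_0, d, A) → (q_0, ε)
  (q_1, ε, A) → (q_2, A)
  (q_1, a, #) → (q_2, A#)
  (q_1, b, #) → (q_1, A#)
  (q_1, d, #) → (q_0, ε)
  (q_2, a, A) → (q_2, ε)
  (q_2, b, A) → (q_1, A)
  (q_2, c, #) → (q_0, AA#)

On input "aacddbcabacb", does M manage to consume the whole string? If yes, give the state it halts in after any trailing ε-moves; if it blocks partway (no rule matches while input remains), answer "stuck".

stuck

(q_0, aacddbcabacb, #)
  read a, top #: go to q_2, push A# → (q_2, acddbcabacb, A#)
  read a, top A: go to q_2, push ε → (q_2, cddbcabacb, #)
  read c, top #: go to q_0, push AA# → (q_0, ddbcabacb, AA#)
  read d, top A: go to q_0, push ε → (q_0, dbcabacb, A#)
  read d, top A: go to q_0, push ε → (q_0, bcabacb, #)
  read b, top #: go to q_2, push # → (q_2, cabacb, #)
  read c, top #: go to q_0, push AA# → (q_0, abacb, AA#)
  read a, top A: go to q_1, push ε → (q_1, bacb, A#)
  ε-move, top A: go to q_2, push A → (q_2, bacb, A#)
  read b, top A: go to q_1, push A → (q_1, acb, A#)
  ε-move, top A: go to q_2, push A → (q_2, acb, A#)
  read a, top A: go to q_2, push ε → (q_2, cb, #)
  read c, top #: go to q_0, push AA# → (q_0, b, AA#)
No transition for (q_0, b, top A); M blocks with input b remaining.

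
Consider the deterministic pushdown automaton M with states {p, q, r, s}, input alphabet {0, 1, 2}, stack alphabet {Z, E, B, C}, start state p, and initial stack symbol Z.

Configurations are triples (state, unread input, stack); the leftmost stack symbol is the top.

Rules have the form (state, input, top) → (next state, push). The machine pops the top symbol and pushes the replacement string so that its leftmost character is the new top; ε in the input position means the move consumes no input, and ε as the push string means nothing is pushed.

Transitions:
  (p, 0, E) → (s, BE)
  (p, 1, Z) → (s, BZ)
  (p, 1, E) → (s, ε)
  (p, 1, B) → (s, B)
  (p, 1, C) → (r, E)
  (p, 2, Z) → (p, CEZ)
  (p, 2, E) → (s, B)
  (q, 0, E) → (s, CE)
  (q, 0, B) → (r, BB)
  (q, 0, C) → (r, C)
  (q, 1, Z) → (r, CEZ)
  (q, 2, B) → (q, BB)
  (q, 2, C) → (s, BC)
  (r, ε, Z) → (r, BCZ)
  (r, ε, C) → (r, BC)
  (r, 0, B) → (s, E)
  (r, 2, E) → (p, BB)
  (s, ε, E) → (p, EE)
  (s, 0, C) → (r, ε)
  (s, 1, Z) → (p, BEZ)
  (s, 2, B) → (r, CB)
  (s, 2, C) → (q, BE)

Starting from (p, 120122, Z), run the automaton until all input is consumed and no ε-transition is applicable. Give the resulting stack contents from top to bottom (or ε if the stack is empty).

BCBECBZ

(p, 120122, Z)
  read 1, top Z: go to s, push BZ → (s, 20122, BZ)
  read 2, top B: go to r, push CB → (r, 0122, CBZ)
  ε-move, top C: go to r, push BC → (r, 0122, BCBZ)
  read 0, top B: go to s, push E → (s, 122, ECBZ)
  ε-move, top E: go to p, push EE → (p, 122, EECBZ)
  read 1, top E: go to s, push ε → (s, 22, ECBZ)
  ε-move, top E: go to p, push EE → (p, 22, EECBZ)
  read 2, top E: go to s, push B → (s, 2, BECBZ)
  read 2, top B: go to r, push CB → (r, ε, CBECBZ)
  ε-move, top C: go to r, push BC → (r, ε, BCBECBZ)
All input consumed in state r with stack BCBECBZ.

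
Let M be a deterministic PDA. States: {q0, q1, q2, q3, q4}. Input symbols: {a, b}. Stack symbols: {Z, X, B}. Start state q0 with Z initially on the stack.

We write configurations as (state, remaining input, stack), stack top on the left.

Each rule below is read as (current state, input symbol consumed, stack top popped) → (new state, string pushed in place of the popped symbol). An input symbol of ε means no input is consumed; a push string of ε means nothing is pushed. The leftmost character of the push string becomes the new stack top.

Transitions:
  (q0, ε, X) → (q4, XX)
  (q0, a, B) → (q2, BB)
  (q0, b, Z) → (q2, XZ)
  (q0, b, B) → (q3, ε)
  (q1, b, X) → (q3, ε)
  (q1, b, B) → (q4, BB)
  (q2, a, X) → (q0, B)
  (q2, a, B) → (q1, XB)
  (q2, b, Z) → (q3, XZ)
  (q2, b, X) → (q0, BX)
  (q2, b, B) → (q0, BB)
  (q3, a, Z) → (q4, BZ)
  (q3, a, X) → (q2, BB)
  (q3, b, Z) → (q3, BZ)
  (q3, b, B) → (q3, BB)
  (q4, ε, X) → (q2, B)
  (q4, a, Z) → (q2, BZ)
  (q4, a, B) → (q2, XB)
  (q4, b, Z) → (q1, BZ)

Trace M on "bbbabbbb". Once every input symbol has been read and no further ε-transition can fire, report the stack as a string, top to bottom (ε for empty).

(q0, bbbabbbb, Z) ⊢ (q2, bbabbbb, XZ) ⊢ (q0, babbbb, BXZ) ⊢ (q3, abbbb, XZ) ⊢ (q2, bbbb, BBZ) ⊢ (q0, bbb, BBBZ) ⊢ (q3, bb, BBZ) ⊢ (q3, b, BBBZ) ⊢ (q3, ε, BBBBZ)
All input consumed in state q3 with stack BBBBZ.

BBBBZ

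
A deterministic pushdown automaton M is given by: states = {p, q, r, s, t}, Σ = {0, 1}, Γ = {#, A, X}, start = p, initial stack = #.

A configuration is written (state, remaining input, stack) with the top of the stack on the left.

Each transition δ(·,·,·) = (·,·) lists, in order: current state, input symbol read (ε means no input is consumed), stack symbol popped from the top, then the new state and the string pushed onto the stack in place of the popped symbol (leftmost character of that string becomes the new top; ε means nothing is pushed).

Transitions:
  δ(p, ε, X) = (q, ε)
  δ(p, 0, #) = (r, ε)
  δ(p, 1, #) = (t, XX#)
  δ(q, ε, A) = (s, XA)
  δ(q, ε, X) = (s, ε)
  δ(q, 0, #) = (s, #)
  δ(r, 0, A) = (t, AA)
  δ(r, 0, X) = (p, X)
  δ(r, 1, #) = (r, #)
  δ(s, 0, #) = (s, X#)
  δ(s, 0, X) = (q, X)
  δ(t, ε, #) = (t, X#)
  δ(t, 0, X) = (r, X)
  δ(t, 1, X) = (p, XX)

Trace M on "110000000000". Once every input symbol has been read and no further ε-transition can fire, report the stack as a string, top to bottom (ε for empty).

(p, 110000000000, #)
  read 1, top #: go to t, push XX# → (t, 10000000000, XX#)
  read 1, top X: go to p, push XX → (p, 0000000000, XXX#)
  ε-move, top X: go to q, push ε → (q, 0000000000, XX#)
  ε-move, top X: go to s, push ε → (s, 0000000000, X#)
  read 0, top X: go to q, push X → (q, 000000000, X#)
  ε-move, top X: go to s, push ε → (s, 000000000, #)
  read 0, top #: go to s, push X# → (s, 00000000, X#)
  read 0, top X: go to q, push X → (q, 0000000, X#)
  ε-move, top X: go to s, push ε → (s, 0000000, #)
  read 0, top #: go to s, push X# → (s, 000000, X#)
  read 0, top X: go to q, push X → (q, 00000, X#)
  ε-move, top X: go to s, push ε → (s, 00000, #)
  read 0, top #: go to s, push X# → (s, 0000, X#)
  read 0, top X: go to q, push X → (q, 000, X#)
  ε-move, top X: go to s, push ε → (s, 000, #)
  read 0, top #: go to s, push X# → (s, 00, X#)
  read 0, top X: go to q, push X → (q, 0, X#)
  ε-move, top X: go to s, push ε → (s, 0, #)
  read 0, top #: go to s, push X# → (s, ε, X#)
All input consumed in state s with stack X#.

X#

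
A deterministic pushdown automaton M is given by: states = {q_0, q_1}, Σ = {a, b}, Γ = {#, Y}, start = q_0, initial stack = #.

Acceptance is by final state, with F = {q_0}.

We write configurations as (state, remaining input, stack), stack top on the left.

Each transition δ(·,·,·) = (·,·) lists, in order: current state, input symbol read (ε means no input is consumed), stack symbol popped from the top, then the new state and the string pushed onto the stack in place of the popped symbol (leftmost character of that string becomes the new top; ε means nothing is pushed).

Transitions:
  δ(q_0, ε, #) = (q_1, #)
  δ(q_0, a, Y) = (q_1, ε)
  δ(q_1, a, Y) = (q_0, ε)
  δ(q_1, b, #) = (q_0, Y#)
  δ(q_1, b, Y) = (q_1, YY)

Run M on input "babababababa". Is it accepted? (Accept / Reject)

(q_0, babababababa, #)
  ε-move, top #: go to q_1, push # → (q_1, babababababa, #)
  read b, top #: go to q_0, push Y# → (q_0, abababababa, Y#)
  read a, top Y: go to q_1, push ε → (q_1, bababababa, #)
  read b, top #: go to q_0, push Y# → (q_0, ababababa, Y#)
  read a, top Y: go to q_1, push ε → (q_1, babababa, #)
  read b, top #: go to q_0, push Y# → (q_0, abababa, Y#)
  read a, top Y: go to q_1, push ε → (q_1, bababa, #)
  read b, top #: go to q_0, push Y# → (q_0, ababa, Y#)
  read a, top Y: go to q_1, push ε → (q_1, baba, #)
  read b, top #: go to q_0, push Y# → (q_0, aba, Y#)
  read a, top Y: go to q_1, push ε → (q_1, ba, #)
  read b, top #: go to q_0, push Y# → (q_0, a, Y#)
  read a, top Y: go to q_1, push ε → (q_1, ε, #)
All input consumed; state q_1 ∉ F and no further ε-move applies.

Reject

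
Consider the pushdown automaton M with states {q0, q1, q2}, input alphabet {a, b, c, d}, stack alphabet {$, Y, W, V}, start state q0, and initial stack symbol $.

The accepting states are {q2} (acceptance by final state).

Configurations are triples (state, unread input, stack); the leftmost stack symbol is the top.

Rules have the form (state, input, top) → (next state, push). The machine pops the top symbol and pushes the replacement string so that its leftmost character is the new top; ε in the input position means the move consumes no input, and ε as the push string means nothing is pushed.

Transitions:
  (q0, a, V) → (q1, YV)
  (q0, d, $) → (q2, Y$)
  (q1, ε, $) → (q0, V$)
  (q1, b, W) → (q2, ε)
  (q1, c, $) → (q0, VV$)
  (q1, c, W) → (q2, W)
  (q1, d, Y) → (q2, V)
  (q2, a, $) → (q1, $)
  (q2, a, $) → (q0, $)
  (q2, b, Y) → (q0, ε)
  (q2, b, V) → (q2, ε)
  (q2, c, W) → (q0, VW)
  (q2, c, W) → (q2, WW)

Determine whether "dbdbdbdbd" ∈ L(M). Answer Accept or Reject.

Accept

One accepting computation: (q0, dbdbdbdbd, $) ⊢ (q2, bdbdbdbd, Y$) ⊢ (q0, dbdbdbd, $) ⊢ (q2, bdbdbd, Y$) ⊢ (q0, dbdbd, $) ⊢ (q2, bdbd, Y$) ⊢ (q0, dbd, $) ⊢ (q2, bd, Y$) ⊢ (q0, d, $) ⊢ (q2, ε, Y$)
All input consumed and state q2 ∈ F.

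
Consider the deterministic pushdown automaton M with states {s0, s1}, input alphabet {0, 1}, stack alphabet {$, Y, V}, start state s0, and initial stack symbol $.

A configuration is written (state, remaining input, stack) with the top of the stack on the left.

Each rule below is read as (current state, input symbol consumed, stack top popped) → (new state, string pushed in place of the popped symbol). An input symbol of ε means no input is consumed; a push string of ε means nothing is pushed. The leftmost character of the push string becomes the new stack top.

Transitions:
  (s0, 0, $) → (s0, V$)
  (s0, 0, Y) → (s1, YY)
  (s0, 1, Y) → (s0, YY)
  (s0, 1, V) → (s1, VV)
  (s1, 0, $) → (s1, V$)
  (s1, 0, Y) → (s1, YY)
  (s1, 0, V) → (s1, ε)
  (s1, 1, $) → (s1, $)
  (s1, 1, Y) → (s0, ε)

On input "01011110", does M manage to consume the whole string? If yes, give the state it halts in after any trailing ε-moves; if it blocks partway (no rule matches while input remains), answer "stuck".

stuck

(s0, 01011110, $)
  read 0, top $: go to s0, push V$ → (s0, 1011110, V$)
  read 1, top V: go to s1, push VV → (s1, 011110, VV$)
  read 0, top V: go to s1, push ε → (s1, 11110, V$)
No transition for (s1, 1, top V); M blocks with input 11110 remaining.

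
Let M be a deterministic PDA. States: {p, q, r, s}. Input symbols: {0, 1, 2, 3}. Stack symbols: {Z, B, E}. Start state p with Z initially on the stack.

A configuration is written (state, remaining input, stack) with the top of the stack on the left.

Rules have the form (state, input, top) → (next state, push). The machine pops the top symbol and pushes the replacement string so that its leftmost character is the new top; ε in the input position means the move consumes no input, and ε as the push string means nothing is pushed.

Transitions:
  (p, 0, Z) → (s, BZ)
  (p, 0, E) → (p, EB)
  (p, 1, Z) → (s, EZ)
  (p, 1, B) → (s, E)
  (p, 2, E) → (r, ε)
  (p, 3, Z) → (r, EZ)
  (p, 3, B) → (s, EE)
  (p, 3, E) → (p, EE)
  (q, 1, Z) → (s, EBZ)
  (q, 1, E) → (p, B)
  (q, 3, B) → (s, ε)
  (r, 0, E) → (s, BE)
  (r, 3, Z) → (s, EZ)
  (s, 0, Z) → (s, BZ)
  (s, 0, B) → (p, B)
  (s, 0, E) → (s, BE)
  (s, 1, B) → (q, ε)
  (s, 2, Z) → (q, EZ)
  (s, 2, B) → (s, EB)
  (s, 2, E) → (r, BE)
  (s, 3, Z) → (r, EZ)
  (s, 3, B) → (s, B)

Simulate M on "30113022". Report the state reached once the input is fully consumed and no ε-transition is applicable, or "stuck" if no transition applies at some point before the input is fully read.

r

(p, 30113022, Z)
  read 3, top Z: go to r, push EZ → (r, 0113022, EZ)
  read 0, top E: go to s, push BE → (s, 113022, BEZ)
  read 1, top B: go to q, push ε → (q, 13022, EZ)
  read 1, top E: go to p, push B → (p, 3022, BZ)
  read 3, top B: go to s, push EE → (s, 022, EEZ)
  read 0, top E: go to s, push BE → (s, 22, BEEZ)
  read 2, top B: go to s, push EB → (s, 2, EBEEZ)
  read 2, top E: go to r, push BE → (r, ε, BEBEEZ)
All input consumed; M is in state r.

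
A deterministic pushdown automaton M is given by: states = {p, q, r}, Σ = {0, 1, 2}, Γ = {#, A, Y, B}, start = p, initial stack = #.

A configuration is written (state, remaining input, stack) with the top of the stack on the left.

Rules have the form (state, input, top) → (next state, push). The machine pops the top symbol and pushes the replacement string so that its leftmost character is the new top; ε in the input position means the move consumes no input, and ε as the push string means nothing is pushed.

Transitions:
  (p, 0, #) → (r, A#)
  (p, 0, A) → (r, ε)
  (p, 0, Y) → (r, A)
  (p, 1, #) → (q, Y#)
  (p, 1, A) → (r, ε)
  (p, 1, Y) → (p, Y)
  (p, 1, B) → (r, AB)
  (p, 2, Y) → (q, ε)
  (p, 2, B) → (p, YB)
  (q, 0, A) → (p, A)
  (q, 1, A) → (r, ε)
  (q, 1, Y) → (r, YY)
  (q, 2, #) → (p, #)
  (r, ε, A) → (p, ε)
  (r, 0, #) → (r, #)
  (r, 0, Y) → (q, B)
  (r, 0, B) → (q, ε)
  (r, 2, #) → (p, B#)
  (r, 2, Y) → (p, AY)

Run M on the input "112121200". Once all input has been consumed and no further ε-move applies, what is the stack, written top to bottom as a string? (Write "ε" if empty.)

BY#

(p, 112121200, #)
  read 1, top #: go to q, push Y# → (q, 12121200, Y#)
  read 1, top Y: go to r, push YY → (r, 2121200, YY#)
  read 2, top Y: go to p, push AY → (p, 121200, AYY#)
  read 1, top A: go to r, push ε → (r, 21200, YY#)
  read 2, top Y: go to p, push AY → (p, 1200, AYY#)
  read 1, top A: go to r, push ε → (r, 200, YY#)
  read 2, top Y: go to p, push AY → (p, 00, AYY#)
  read 0, top A: go to r, push ε → (r, 0, YY#)
  read 0, top Y: go to q, push B → (q, ε, BY#)
All input consumed in state q with stack BY#.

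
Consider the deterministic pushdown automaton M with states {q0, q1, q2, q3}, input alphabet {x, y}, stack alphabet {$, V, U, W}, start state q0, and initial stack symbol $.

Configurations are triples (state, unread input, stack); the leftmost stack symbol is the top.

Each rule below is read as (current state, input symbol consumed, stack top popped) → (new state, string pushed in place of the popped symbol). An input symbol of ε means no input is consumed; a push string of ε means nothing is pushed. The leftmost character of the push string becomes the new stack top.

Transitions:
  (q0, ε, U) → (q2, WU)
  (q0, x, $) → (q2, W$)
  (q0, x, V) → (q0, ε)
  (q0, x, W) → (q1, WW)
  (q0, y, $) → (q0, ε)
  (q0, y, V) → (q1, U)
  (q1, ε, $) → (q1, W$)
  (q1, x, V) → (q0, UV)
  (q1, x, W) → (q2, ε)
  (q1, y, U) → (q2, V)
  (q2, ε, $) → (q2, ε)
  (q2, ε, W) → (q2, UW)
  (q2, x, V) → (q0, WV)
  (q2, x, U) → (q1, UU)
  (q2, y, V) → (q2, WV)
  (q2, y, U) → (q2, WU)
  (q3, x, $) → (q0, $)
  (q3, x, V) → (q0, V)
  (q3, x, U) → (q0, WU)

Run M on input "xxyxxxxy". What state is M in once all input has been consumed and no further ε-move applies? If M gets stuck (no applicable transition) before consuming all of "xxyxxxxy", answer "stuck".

q2

(q0, xxyxxxxy, $)
  read x, top $: go to q2, push W$ → (q2, xyxxxxy, W$)
  ε-move, top W: go to q2, push UW → (q2, xyxxxxy, UW$)
  read x, top U: go to q1, push UU → (q1, yxxxxy, UUW$)
  read y, top U: go to q2, push V → (q2, xxxxy, VUW$)
  read x, top V: go to q0, push WV → (q0, xxxy, WVUW$)
  read x, top W: go to q1, push WW → (q1, xxy, WWVUW$)
  read x, top W: go to q2, push ε → (q2, xy, WVUW$)
  ε-move, top W: go to q2, push UW → (q2, xy, UWVUW$)
  read x, top U: go to q1, push UU → (q1, y, UUWVUW$)
  read y, top U: go to q2, push V → (q2, ε, VUWVUW$)
All input consumed; M is in state q2.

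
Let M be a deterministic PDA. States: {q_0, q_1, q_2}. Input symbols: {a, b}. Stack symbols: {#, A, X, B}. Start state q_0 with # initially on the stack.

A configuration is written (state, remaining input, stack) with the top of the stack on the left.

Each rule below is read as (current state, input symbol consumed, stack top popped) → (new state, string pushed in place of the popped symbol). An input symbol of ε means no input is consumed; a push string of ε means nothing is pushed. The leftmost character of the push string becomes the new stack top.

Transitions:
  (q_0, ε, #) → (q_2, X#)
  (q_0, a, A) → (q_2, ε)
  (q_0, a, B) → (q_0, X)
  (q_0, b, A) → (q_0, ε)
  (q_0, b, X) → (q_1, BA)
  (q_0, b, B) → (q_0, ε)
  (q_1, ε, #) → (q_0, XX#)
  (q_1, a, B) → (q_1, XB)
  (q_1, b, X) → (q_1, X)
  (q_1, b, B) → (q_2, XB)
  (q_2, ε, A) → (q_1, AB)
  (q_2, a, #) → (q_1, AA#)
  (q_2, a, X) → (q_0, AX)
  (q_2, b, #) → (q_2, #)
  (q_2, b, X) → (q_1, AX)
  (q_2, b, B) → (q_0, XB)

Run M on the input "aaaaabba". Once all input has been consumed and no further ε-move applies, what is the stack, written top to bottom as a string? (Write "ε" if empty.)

(q_0, aaaaabba, #) ⊢ (q_2, aaaaabba, X#) ⊢ (q_0, aaaabba, AX#) ⊢ (q_2, aaabba, X#) ⊢ (q_0, aabba, AX#) ⊢ (q_2, abba, X#) ⊢ (q_0, bba, AX#) ⊢ (q_0, ba, X#) ⊢ (q_1, a, BA#) ⊢ (q_1, ε, XBA#)
All input consumed in state q_1 with stack XBA#.

XBA#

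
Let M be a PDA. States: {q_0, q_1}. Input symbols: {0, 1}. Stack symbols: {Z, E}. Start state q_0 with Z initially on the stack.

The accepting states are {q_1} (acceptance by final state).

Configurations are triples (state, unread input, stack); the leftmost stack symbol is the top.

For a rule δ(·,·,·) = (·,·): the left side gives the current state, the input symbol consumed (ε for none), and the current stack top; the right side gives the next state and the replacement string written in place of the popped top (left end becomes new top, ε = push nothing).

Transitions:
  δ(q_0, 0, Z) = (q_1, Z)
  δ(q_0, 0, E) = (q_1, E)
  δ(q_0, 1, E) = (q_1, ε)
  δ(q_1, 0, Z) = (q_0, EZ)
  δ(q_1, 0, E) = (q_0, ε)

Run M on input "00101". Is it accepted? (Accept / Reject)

One accepting computation: (q_0, 00101, Z) ⊢ (q_1, 0101, Z) ⊢ (q_0, 101, EZ) ⊢ (q_1, 01, Z) ⊢ (q_0, 1, EZ) ⊢ (q_1, ε, Z)
All input consumed and state q_1 ∈ F.

Accept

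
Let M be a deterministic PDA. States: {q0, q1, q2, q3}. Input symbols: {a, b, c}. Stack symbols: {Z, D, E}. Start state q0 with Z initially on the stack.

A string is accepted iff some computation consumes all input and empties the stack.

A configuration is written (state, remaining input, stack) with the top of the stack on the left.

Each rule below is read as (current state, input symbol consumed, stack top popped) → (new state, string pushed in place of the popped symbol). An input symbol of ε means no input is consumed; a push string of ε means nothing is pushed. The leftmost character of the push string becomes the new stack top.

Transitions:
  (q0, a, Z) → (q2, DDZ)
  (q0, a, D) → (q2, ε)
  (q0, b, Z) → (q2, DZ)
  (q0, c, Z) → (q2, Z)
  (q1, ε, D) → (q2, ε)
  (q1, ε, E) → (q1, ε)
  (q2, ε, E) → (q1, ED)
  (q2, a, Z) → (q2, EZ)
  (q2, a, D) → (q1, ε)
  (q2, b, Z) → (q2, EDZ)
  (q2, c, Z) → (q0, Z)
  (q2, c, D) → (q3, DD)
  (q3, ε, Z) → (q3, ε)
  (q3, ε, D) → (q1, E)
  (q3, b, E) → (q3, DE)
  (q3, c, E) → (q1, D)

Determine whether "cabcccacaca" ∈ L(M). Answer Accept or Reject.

Reject

(q0, cabcccacaca, Z) ⊢ (q2, abcccacaca, Z) ⊢ (q2, bcccacaca, EZ) ⊢ (q1, bcccacaca, EDZ) ⊢ (q1, bcccacaca, DZ) ⊢ (q2, bcccacaca, Z) ⊢ (q2, cccacaca, EDZ) ⊢ (q1, cccacaca, EDDZ) ⊢ (q1, cccacaca, DDZ) ⊢ (q2, cccacaca, DZ) ⊢ (q3, ccacaca, DDZ) ⊢ (q1, ccacaca, EDZ) ⊢ (q1, ccacaca, DZ) ⊢ (q2, ccacaca, Z) ⊢ (q0, cacaca, Z) ⊢ (q2, acaca, Z) ⊢ (q2, caca, EZ) ⊢ (q1, caca, EDZ) ⊢ (q1, caca, DZ) ⊢ (q2, caca, Z) ⊢ (q0, aca, Z) ⊢ (q2, ca, DDZ) ⊢ (q3, a, DDDZ) ⊢ (q1, a, EDDZ) ⊢ (q1, a, DDZ) ⊢ (q2, a, DZ) ⊢ (q1, ε, Z)
All input consumed; stack is Z, not empty, and no further ε-move applies.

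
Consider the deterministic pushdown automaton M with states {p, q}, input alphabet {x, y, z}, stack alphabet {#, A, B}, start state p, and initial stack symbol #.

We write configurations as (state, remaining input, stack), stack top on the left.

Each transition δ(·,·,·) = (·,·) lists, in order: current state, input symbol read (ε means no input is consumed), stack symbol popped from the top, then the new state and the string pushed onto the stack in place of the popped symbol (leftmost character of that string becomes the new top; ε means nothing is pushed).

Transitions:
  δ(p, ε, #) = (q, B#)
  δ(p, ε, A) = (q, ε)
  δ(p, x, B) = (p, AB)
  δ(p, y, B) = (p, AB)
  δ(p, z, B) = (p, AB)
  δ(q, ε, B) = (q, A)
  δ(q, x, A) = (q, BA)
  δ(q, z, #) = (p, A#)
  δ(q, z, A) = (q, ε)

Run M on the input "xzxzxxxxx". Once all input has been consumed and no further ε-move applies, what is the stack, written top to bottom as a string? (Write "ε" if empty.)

AAAAAA#

(p, xzxzxxxxx, #) ⊢ (q, xzxzxxxxx, B#) ⊢ (q, xzxzxxxxx, A#) ⊢ (q, zxzxxxxx, BA#) ⊢ (q, zxzxxxxx, AA#) ⊢ (q, xzxxxxx, A#) ⊢ (q, zxxxxx, BA#) ⊢ (q, zxxxxx, AA#) ⊢ (q, xxxxx, A#) ⊢ (q, xxxx, BA#) ⊢ (q, xxxx, AA#) ⊢ (q, xxx, BAA#) ⊢ (q, xxx, AAA#) ⊢ (q, xx, BAAA#) ⊢ (q, xx, AAAA#) ⊢ (q, x, BAAAA#) ⊢ (q, x, AAAAA#) ⊢ (q, ε, BAAAAA#) ⊢ (q, ε, AAAAAA#)
All input consumed in state q with stack AAAAAA#.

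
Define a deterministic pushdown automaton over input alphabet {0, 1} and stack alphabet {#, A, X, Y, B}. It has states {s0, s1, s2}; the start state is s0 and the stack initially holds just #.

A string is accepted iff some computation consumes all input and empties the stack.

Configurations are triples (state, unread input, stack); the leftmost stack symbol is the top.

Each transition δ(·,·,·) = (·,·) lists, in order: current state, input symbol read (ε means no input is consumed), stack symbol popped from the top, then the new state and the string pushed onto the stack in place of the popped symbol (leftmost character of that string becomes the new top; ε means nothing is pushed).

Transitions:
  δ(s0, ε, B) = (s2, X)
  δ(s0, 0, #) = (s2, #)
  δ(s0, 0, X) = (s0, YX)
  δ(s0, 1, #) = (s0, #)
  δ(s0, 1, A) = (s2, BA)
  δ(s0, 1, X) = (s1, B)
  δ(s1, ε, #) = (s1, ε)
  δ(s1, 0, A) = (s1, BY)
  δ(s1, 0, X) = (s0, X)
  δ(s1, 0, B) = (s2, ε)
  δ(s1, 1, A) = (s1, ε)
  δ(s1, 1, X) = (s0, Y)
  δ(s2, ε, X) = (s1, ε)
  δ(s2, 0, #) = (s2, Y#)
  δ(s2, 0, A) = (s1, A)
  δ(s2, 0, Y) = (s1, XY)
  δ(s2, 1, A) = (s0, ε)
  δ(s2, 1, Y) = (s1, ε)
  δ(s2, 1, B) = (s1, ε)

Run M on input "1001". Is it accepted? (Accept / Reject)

(s0, 1001, #)
  read 1, top #: go to s0, push # → (s0, 001, #)
  read 0, top #: go to s2, push # → (s2, 01, #)
  read 0, top #: go to s2, push Y# → (s2, 1, Y#)
  read 1, top Y: go to s1, push ε → (s1, ε, #)
  ε-move, top #: go to s1, push ε → (s1, ε, ε)
All input consumed and the stack is empty.

Accept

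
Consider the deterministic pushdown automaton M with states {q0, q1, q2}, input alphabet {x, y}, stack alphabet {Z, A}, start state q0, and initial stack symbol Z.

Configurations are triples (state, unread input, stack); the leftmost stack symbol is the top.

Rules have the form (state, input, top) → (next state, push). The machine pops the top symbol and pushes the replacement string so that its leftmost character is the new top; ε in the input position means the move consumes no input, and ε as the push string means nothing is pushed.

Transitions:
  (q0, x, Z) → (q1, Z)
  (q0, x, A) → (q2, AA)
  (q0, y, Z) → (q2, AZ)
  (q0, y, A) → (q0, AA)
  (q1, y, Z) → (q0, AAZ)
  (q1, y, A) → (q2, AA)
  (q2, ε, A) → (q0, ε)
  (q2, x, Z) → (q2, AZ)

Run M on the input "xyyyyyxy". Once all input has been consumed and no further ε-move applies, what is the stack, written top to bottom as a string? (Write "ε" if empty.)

(q0, xyyyyyxy, Z) ⊢ (q1, yyyyyxy, Z) ⊢ (q0, yyyyxy, AAZ) ⊢ (q0, yyyxy, AAAZ) ⊢ (q0, yyxy, AAAAZ) ⊢ (q0, yxy, AAAAAZ) ⊢ (q0, xy, AAAAAAZ) ⊢ (q2, y, AAAAAAAZ) ⊢ (q0, y, AAAAAAZ) ⊢ (q0, ε, AAAAAAAZ)
All input consumed in state q0 with stack AAAAAAAZ.

AAAAAAAZ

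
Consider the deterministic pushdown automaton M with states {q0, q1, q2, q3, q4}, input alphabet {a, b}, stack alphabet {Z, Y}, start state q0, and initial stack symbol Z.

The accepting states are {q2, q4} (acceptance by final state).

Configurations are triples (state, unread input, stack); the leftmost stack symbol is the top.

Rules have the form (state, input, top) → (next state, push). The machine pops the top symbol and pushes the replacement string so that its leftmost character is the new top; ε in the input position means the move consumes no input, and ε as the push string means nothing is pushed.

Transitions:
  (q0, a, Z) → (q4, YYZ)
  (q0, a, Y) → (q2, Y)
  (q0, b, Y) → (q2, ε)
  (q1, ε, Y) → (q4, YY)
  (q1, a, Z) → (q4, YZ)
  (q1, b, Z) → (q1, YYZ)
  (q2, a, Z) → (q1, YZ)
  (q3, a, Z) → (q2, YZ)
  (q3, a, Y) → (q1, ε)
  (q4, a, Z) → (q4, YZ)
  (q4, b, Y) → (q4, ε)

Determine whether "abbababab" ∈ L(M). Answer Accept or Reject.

(q0, abbababab, Z)
  read a, top Z: go to q4, push YYZ → (q4, bbababab, YYZ)
  read b, top Y: go to q4, push ε → (q4, bababab, YZ)
  read b, top Y: go to q4, push ε → (q4, ababab, Z)
  read a, top Z: go to q4, push YZ → (q4, babab, YZ)
  read b, top Y: go to q4, push ε → (q4, abab, Z)
  read a, top Z: go to q4, push YZ → (q4, bab, YZ)
  read b, top Y: go to q4, push ε → (q4, ab, Z)
  read a, top Z: go to q4, push YZ → (q4, b, YZ)
  read b, top Y: go to q4, push ε → (q4, ε, Z)
All input consumed; state q4 ∈ F.

Accept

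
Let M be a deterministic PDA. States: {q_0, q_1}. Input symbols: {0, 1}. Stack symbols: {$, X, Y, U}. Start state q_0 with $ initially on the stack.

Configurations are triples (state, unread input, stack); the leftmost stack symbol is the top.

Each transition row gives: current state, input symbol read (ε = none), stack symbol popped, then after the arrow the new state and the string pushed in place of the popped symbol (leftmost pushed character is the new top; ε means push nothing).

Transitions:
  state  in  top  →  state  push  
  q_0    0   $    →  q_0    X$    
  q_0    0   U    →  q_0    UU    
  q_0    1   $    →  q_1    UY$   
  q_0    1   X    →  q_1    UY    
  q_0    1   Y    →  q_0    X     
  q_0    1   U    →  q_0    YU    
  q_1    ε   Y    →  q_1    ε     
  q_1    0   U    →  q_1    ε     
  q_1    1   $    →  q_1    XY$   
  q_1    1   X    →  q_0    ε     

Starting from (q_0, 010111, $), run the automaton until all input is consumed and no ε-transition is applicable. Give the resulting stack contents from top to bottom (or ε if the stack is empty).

(q_0, 010111, $)
  read 0, top $: go to q_0, push X$ → (q_0, 10111, X$)
  read 1, top X: go to q_1, push UY → (q_1, 0111, UY$)
  read 0, top U: go to q_1, push ε → (q_1, 111, Y$)
  ε-move, top Y: go to q_1, push ε → (q_1, 111, $)
  read 1, top $: go to q_1, push XY$ → (q_1, 11, XY$)
  read 1, top X: go to q_0, push ε → (q_0, 1, Y$)
  read 1, top Y: go to q_0, push X → (q_0, ε, X$)
All input consumed in state q_0 with stack X$.

X$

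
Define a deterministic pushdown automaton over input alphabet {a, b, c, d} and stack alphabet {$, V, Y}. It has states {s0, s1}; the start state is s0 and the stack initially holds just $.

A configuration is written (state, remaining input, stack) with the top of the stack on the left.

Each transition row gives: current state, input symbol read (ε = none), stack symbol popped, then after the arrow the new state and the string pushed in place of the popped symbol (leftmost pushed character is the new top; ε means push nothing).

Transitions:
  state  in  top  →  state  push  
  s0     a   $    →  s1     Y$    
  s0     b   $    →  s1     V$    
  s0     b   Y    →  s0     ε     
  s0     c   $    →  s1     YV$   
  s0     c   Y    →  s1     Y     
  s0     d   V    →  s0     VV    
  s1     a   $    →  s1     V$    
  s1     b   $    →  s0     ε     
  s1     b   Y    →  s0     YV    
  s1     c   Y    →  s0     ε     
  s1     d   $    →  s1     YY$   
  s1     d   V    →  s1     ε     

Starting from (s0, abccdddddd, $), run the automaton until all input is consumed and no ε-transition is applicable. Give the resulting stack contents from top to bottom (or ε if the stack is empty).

(s0, abccdddddd, $)
  read a, top $: go to s1, push Y$ → (s1, bccdddddd, Y$)
  read b, top Y: go to s0, push YV → (s0, ccdddddd, YV$)
  read c, top Y: go to s1, push Y → (s1, cdddddd, YV$)
  read c, top Y: go to s0, push ε → (s0, dddddd, V$)
  read d, top V: go to s0, push VV → (s0, ddddd, VV$)
  read d, top V: go to s0, push VV → (s0, dddd, VVV$)
  read d, top V: go to s0, push VV → (s0, ddd, VVVV$)
  read d, top V: go to s0, push VV → (s0, dd, VVVVV$)
  read d, top V: go to s0, push VV → (s0, d, VVVVVV$)
  read d, top V: go to s0, push VV → (s0, ε, VVVVVVV$)
All input consumed in state s0 with stack VVVVVVV$.

VVVVVVV$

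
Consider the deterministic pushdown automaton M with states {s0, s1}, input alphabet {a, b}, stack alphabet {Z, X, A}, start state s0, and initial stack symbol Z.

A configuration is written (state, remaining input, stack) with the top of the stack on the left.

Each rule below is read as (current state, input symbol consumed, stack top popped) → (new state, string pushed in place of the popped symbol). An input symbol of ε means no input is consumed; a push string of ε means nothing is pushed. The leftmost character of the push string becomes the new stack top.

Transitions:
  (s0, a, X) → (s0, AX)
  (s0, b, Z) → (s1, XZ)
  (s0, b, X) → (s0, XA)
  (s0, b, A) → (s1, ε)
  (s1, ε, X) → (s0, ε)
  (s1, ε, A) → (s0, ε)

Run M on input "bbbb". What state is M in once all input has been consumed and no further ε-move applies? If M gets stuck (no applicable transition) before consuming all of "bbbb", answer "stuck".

(s0, bbbb, Z)
  read b, top Z: go to s1, push XZ → (s1, bbb, XZ)
  ε-move, top X: go to s0, push ε → (s0, bbb, Z)
  read b, top Z: go to s1, push XZ → (s1, bb, XZ)
  ε-move, top X: go to s0, push ε → (s0, bb, Z)
  read b, top Z: go to s1, push XZ → (s1, b, XZ)
  ε-move, top X: go to s0, push ε → (s0, b, Z)
  read b, top Z: go to s1, push XZ → (s1, ε, XZ)
  ε-move, top X: go to s0, push ε → (s0, ε, Z)
All input consumed; M is in state s0.

s0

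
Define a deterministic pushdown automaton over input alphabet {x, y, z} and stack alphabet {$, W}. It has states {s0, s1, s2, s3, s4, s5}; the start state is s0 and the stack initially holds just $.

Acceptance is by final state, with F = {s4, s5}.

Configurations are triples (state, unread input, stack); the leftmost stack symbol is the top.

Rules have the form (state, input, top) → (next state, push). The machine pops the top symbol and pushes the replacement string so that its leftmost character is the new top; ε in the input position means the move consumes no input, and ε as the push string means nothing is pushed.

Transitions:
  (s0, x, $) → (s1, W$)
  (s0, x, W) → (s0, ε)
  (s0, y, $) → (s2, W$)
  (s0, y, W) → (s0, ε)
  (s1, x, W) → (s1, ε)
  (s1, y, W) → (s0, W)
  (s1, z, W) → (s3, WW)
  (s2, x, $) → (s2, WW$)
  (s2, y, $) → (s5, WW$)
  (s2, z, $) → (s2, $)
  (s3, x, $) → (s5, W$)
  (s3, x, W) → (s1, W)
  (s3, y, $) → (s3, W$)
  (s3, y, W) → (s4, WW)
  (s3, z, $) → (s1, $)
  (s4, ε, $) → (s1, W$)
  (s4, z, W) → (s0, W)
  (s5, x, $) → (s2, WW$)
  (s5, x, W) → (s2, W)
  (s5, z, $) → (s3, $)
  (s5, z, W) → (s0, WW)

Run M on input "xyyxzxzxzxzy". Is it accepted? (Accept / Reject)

(s0, xyyxzxzxzxzy, $)
  read x, top $: go to s1, push W$ → (s1, yyxzxzxzxzy, W$)
  read y, top W: go to s0, push W → (s0, yxzxzxzxzy, W$)
  read y, top W: go to s0, push ε → (s0, xzxzxzxzy, $)
  read x, top $: go to s1, push W$ → (s1, zxzxzxzy, W$)
  read z, top W: go to s3, push WW → (s3, xzxzxzy, WW$)
  read x, top W: go to s1, push W → (s1, zxzxzy, WW$)
  read z, top W: go to s3, push WW → (s3, xzxzy, WWW$)
  read x, top W: go to s1, push W → (s1, zxzy, WWW$)
  read z, top W: go to s3, push WW → (s3, xzy, WWWW$)
  read x, top W: go to s1, push W → (s1, zy, WWWW$)
  read z, top W: go to s3, push WW → (s3, y, WWWWW$)
  read y, top W: go to s4, push WW → (s4, ε, WWWWWW$)
All input consumed; state s4 ∈ F.

Accept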